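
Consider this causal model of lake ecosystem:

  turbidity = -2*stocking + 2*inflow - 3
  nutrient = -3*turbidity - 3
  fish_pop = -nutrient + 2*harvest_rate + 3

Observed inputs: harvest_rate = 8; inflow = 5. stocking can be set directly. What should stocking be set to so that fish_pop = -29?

Substituting into the turbidity equation gives turbidity = -2*stocking + 7.
Substituting into the nutrient equation gives nutrient = 6*stocking - 24.
fish_pop becomes -6*stocking + 43.
Solve -6*stocking + 43 = -29: stocking = (-29 - 43) / -6 = 12.

stocking = 12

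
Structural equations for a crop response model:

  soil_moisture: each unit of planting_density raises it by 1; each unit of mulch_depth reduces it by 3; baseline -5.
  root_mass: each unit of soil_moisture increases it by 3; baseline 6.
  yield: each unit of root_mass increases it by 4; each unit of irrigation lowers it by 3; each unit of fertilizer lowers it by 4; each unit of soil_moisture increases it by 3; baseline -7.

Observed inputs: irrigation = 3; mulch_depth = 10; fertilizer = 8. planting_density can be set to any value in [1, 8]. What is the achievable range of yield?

-534 to -429

Substituting into the soil_moisture equation gives soil_moisture = planting_density - 35.
Substituting into the root_mass equation gives root_mass = 3*planting_density - 99.
Substituting into the yield equation gives yield = 15*planting_density - 549.
Linear in planting_density, so extremes are at the endpoints: planting_density = 1 gives yield = -534; planting_density = 8 gives yield = -429.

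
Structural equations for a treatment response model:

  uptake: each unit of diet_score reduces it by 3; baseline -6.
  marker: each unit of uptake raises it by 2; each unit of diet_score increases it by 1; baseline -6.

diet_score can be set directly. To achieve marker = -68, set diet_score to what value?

diet_score = 10

Substituting into the marker equation gives marker = -5*diet_score - 18.
Solve -5*diet_score - 18 = -68: diet_score = (-68 + 18) / -5 = 10.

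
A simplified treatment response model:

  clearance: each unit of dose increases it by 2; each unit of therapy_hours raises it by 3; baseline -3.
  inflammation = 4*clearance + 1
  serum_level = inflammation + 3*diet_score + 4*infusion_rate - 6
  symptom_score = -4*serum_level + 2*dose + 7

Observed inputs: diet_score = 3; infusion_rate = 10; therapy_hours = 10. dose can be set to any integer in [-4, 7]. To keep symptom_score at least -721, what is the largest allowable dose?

dose = 4

Substituting into the clearance equation gives clearance = 2*dose + 27.
Substituting into the inflammation equation gives inflammation = 8*dose + 109.
serum_level becomes 8*dose + 152.
So symptom_score = -30*dose - 601.
Require -30*dose - 601 ≥ -721, so dose ≤ 4.
The largest integer in [-4, 7] satisfying this is 4.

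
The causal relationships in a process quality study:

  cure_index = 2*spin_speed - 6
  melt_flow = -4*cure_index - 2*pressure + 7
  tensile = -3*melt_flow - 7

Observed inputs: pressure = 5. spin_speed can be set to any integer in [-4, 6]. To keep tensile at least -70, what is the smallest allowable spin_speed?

Substituting into the melt_flow equation gives melt_flow = -8*spin_speed + 21.
Substituting into the tensile equation gives tensile = 24*spin_speed - 70.
Require 24*spin_speed - 70 ≥ -70, so spin_speed ≥ 0.
The smallest integer in [-4, 6] satisfying this is 0.

spin_speed = 0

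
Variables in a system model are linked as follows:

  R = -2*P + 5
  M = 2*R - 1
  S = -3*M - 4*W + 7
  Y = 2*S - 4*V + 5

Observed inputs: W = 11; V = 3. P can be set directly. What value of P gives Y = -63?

Substituting into the M equation gives M = -4*P + 9.
So S = 12*P - 64.
This gives Y = 24*P - 135.
Solve 24*P - 135 = -63: P = (-63 + 135) / 24 = 3.

P = 3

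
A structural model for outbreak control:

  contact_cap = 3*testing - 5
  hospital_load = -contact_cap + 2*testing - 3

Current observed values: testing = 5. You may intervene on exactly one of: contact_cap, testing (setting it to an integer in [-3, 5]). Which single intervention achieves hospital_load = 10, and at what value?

Intervening on contact_cap: with other inputs at their observed values, hospital_load = -contact_cap + 7. Solving for 10 gives contact_cap = -3, within [-3, 5].
Intervening on testing: hospital_load = -testing + 2. Reaching 10 requires testing = -8, outside [-3, 5].

set contact_cap = -3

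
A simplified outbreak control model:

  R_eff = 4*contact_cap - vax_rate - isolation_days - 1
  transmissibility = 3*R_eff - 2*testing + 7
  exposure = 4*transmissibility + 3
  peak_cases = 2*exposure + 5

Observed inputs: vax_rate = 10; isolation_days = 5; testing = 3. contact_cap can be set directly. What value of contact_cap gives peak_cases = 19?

Substituting into the R_eff equation gives R_eff = 4*contact_cap - 16.
So transmissibility = 12*contact_cap - 47.
Substituting into the exposure equation gives exposure = 48*contact_cap - 185.
Substituting into the peak_cases equation gives peak_cases = 96*contact_cap - 365.
Solve 96*contact_cap - 365 = 19: contact_cap = (19 + 365) / 96 = 4.

contact_cap = 4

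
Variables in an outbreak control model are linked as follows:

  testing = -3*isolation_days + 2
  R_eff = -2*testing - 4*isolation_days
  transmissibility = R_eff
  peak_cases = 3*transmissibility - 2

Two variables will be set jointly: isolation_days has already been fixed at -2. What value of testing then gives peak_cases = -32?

testing = 9

With isolation_days held at -2:
Intervening on testing fixes its value directly, overriding its dependence on isolation_days.
Substituting into the R_eff equation gives R_eff = -2*testing + 8.
Substituting into the transmissibility equation gives transmissibility = -2*testing + 8.
Substituting into the peak_cases equation gives peak_cases = -6*testing + 22.
Solve -6*testing + 22 = -32: testing = (-32 - 22) / -6 = 9.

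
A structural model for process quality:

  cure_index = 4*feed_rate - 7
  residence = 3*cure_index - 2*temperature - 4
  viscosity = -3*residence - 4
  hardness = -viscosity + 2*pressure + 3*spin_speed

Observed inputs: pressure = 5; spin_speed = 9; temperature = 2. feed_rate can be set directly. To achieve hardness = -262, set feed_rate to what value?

Substituting into the residence equation gives residence = 12*feed_rate - 29.
viscosity becomes -36*feed_rate + 83.
Substituting into the hardness equation gives hardness = 36*feed_rate - 46.
Solve 36*feed_rate - 46 = -262: feed_rate = (-262 + 46) / 36 = -6.

feed_rate = -6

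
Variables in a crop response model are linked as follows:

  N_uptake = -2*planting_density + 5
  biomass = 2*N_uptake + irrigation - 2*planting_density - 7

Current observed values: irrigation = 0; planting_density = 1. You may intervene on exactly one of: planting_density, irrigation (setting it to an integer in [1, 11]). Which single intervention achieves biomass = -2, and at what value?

Intervening on planting_density: biomass = -6*planting_density + 3. Reaching -2 requires planting_density = 5/6, not an integer.
Intervening on irrigation: with other inputs at their observed values, biomass = irrigation - 3. Solving for -2 gives irrigation = 1, within [1, 11].

set irrigation = 1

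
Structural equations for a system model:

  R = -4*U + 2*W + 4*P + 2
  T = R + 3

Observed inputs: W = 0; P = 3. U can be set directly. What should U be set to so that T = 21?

Substituting into the R equation gives R = -4*U + 14.
T becomes -4*U + 17.
Solve -4*U + 17 = 21: U = (21 - 17) / -4 = -1.

U = -1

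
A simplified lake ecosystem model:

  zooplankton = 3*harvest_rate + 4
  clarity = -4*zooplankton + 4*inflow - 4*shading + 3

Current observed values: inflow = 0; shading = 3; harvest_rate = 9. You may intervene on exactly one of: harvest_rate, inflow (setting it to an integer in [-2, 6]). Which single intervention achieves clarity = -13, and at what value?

set harvest_rate = -1

Intervening on harvest_rate: with other inputs at their observed values, clarity = -12*harvest_rate - 25. Solving for -13 gives harvest_rate = -1, within [-2, 6].
Intervening on inflow: clarity = 4*inflow - 133. Reaching -13 requires inflow = 30, outside [-2, 6].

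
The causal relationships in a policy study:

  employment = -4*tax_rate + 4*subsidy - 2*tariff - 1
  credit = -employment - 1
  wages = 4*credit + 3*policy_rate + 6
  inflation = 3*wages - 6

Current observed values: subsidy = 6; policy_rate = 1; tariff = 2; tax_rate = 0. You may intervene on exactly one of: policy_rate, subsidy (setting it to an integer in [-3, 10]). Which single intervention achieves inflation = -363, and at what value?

set subsidy = 9

Intervening on policy_rate: inflation = 9*policy_rate - 228. Reaching -363 requires policy_rate = -15, outside [-3, 10].
Intervening on subsidy: with other inputs at their observed values, inflation = -48*subsidy + 69. Solving for -363 gives subsidy = 9, within [-3, 10].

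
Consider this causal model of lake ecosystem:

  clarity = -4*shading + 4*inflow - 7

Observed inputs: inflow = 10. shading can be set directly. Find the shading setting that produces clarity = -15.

Substituting into the clarity equation gives clarity = -4*shading + 33.
Solve -4*shading + 33 = -15: shading = (-15 - 33) / -4 = 12.

shading = 12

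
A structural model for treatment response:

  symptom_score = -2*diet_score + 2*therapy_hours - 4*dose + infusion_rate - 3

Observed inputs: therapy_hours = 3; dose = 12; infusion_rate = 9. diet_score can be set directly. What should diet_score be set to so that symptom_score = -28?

diet_score = -4

Substituting into the symptom_score equation gives symptom_score = -2*diet_score - 36.
Solve -2*diet_score - 36 = -28: diet_score = (-28 + 36) / -2 = -4.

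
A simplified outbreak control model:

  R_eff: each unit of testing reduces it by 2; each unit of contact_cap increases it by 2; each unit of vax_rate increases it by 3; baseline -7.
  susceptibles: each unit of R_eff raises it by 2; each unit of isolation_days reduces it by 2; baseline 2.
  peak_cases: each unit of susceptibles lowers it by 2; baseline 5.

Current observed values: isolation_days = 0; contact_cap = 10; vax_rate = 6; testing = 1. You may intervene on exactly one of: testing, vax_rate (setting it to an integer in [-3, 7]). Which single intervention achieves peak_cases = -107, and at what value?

Intervening on testing: with other inputs at their observed values, peak_cases = 8*testing - 123. Solving for -107 gives testing = 2, within [-3, 7].
Intervening on vax_rate: peak_cases = -12*vax_rate - 43. Reaching -107 requires vax_rate = 16/3, not an integer.

set testing = 2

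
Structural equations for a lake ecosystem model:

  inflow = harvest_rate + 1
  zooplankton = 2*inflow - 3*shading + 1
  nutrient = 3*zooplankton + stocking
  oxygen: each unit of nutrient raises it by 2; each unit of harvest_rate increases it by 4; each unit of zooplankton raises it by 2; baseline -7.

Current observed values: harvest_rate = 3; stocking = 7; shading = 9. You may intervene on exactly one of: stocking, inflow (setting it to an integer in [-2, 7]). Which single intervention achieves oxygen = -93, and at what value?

Intervening on stocking: oxygen = 2*stocking - 139. Reaching -93 requires stocking = 23, outside [-2, 7].
Intervening on inflow: with other inputs at their observed values, oxygen = 16*inflow - 189. Solving for -93 gives inflow = 6, within [-2, 7].

set inflow = 6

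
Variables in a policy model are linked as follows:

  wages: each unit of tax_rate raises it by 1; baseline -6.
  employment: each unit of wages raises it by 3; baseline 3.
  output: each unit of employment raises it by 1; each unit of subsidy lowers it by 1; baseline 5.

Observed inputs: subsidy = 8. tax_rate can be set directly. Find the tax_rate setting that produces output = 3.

tax_rate = 7

Substituting into the employment equation gives employment = 3*tax_rate - 15.
output becomes 3*tax_rate - 18.
Solve 3*tax_rate - 18 = 3: tax_rate = (3 + 18) / 3 = 7.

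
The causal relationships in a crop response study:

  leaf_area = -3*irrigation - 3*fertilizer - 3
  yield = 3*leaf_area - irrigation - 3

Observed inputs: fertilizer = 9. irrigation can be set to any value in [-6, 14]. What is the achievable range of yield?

Substituting into the leaf_area equation gives leaf_area = -3*irrigation - 30.
This gives yield = -10*irrigation - 93.
Linear in irrigation, so extremes are at the endpoints: irrigation = -6 gives yield = -33; irrigation = 14 gives yield = -233.

-233 to -33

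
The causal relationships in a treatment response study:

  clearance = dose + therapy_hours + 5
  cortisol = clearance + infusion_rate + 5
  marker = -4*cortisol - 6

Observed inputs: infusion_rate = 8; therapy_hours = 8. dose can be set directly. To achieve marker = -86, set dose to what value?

Substituting into the clearance equation gives clearance = dose + 13.
This gives cortisol = dose + 26.
Substituting into the marker equation gives marker = -4*dose - 110.
Solve -4*dose - 110 = -86: dose = (-86 + 110) / -4 = -6.

dose = -6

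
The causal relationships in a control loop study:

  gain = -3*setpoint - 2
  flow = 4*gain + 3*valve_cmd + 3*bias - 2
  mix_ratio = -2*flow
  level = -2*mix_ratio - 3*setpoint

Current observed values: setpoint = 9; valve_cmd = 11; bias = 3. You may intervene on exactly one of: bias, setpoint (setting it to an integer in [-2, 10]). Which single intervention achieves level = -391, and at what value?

set bias = -2

Intervening on bias: with other inputs at their observed values, level = 12*bias - 367. Solving for -391 gives bias = -2, within [-2, 10].
Intervening on setpoint: level = -51*setpoint + 128. Reaching -391 requires setpoint = 173/17, not an integer.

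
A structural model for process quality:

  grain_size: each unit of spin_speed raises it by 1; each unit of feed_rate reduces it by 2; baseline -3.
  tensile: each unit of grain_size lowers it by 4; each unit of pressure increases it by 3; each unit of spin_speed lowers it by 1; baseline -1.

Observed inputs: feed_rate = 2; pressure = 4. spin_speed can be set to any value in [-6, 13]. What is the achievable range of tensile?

-26 to 69

Substituting into the grain_size equation gives grain_size = spin_speed - 7.
Substituting into the tensile equation gives tensile = -5*spin_speed + 39.
Linear in spin_speed, so extremes are at the endpoints: spin_speed = -6 gives tensile = 69; spin_speed = 13 gives tensile = -26.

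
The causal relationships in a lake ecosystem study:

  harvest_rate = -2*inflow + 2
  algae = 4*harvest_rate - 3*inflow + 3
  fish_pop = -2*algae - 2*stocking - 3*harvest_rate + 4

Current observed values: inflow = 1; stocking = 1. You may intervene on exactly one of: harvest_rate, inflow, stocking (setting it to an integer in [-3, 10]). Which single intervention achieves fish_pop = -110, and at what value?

Intervening on harvest_rate: fish_pop = -11*harvest_rate + 2. Reaching -110 requires harvest_rate = 112/11, not an integer.
Intervening on inflow: with other inputs at their observed values, fish_pop = 28*inflow - 26. Solving for -110 gives inflow = -3, within [-3, 10].
Intervening on stocking: fish_pop = -2*stocking + 4. Reaching -110 requires stocking = 57, outside [-3, 10].

set inflow = -3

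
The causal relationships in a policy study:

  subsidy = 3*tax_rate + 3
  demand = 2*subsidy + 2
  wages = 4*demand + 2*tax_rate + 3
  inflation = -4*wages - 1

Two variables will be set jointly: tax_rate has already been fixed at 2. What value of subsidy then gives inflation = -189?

With tax_rate held at 2:
Intervening on subsidy fixes its value directly, overriding its dependence on tax_rate.
Substituting into the wages equation gives wages = 8*subsidy + 15.
Substituting into the inflation equation gives inflation = -32*subsidy - 61.
Solve -32*subsidy - 61 = -189: subsidy = (-189 + 61) / -32 = 4.

subsidy = 4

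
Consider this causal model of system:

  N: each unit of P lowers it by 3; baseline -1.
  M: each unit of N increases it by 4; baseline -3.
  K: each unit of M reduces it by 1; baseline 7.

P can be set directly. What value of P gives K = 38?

Substituting into the M equation gives M = -12*P - 7.
Substituting into the K equation gives K = 12*P + 14.
Solve 12*P + 14 = 38: P = (38 - 14) / 12 = 2.

P = 2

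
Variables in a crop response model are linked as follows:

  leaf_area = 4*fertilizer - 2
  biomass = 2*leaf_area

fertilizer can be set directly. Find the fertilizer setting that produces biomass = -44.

fertilizer = -5

Substituting into the biomass equation gives biomass = 8*fertilizer - 4.
Solve 8*fertilizer - 4 = -44: fertilizer = (-44 + 4) / 8 = -5.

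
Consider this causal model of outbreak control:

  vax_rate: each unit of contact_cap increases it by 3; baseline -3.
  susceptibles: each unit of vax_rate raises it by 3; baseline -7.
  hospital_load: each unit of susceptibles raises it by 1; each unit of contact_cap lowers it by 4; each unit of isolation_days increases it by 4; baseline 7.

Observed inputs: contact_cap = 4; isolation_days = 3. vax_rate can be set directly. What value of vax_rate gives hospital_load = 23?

vax_rate = 9

Intervening on vax_rate fixes its value directly, overriding its dependence on contact_cap.
Substituting into the hospital_load equation gives hospital_load = 3*vax_rate - 4.
Solve 3*vax_rate - 4 = 23: vax_rate = (23 + 4) / 3 = 9.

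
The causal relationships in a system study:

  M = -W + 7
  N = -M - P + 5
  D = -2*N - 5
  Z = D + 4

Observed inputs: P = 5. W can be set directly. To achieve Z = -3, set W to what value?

W = 8

Substituting into the N equation gives N = W - 7.
Substituting into the D equation gives D = -2*W + 9.
Substituting into the Z equation gives Z = -2*W + 13.
Solve -2*W + 13 = -3: W = (-3 - 13) / -2 = 8.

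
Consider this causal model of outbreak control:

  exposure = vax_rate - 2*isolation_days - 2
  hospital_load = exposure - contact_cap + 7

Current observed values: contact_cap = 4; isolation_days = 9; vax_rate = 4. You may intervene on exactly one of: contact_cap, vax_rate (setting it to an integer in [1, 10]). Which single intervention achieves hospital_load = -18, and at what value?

Intervening on contact_cap: with other inputs at their observed values, hospital_load = -contact_cap - 9. Solving for -18 gives contact_cap = 9, within [1, 10].
Intervening on vax_rate: hospital_load = vax_rate - 17. Reaching -18 requires vax_rate = -1, outside [1, 10].

set contact_cap = 9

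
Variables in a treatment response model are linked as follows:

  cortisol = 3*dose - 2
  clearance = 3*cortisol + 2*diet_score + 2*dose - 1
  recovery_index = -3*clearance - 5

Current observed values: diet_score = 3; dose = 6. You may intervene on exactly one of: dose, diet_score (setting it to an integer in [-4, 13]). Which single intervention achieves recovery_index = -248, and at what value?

set diet_score = 11

Intervening on dose: recovery_index = -33*dose - 2. Reaching -248 requires dose = 82/11, not an integer.
Intervening on diet_score: with other inputs at their observed values, recovery_index = -6*diet_score - 182. Solving for -248 gives diet_score = 11, within [-4, 13].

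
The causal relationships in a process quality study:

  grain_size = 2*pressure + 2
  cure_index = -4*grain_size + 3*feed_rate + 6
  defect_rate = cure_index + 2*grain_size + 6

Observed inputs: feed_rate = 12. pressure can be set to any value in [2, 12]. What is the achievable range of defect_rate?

-4 to 36

Substituting into the cure_index equation gives cure_index = -8*pressure + 34.
Substituting into the defect_rate equation gives defect_rate = -4*pressure + 44.
Linear in pressure, so extremes are at the endpoints: pressure = 2 gives defect_rate = 36; pressure = 12 gives defect_rate = -4.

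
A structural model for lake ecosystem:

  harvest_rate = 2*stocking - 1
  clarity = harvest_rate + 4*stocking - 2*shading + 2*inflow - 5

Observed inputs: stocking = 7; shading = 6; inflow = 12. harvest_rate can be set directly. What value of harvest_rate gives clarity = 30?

Intervening on harvest_rate fixes its value directly, overriding its dependence on stocking.
Substituting into the clarity equation gives clarity = harvest_rate + 35.
Solve harvest_rate + 35 = 30: harvest_rate = (30 - 35) / 1 = -5.

harvest_rate = -5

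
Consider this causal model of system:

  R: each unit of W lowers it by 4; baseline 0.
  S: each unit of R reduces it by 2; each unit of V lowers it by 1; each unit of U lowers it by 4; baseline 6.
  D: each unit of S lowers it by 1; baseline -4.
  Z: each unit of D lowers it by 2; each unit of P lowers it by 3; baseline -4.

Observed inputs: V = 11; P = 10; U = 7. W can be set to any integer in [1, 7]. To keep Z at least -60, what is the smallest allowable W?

W = 2

Substituting into the S equation gives S = 8*W - 33.
Substituting into the D equation gives D = -8*W + 29.
This gives Z = 16*W - 92.
Require 16*W - 92 ≥ -60, so W ≥ 2.
The smallest integer in [1, 7] satisfying this is 2.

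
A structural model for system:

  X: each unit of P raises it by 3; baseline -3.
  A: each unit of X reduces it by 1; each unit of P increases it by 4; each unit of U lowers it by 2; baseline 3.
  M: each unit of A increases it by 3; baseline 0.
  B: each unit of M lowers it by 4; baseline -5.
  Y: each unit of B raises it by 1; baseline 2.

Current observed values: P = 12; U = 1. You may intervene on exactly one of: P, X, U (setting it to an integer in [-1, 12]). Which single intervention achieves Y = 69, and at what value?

Intervening on P: Y = -12*P - 51. Reaching 69 requires P = -10, outside [-1, 12].
Intervening on X: Y = 12*X - 591. Reaching 69 requires X = 55, outside [-1, 12].
Intervening on U: with other inputs at their observed values, Y = 24*U - 219. Solving for 69 gives U = 12, within [-1, 12].

set U = 12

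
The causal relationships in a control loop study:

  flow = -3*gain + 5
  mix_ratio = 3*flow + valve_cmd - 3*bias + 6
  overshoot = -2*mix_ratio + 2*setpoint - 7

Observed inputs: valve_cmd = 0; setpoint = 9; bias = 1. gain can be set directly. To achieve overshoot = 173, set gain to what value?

gain = 11

Substituting into the mix_ratio equation gives mix_ratio = -9*gain + 18.
overshoot becomes 18*gain - 25.
Solve 18*gain - 25 = 173: gain = (173 + 25) / 18 = 11.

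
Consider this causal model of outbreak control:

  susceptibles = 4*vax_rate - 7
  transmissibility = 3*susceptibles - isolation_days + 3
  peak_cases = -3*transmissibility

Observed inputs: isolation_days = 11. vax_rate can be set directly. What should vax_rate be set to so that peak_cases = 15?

Substituting into the transmissibility equation gives transmissibility = 12*vax_rate - 29.
peak_cases becomes -36*vax_rate + 87.
Solve -36*vax_rate + 87 = 15: vax_rate = (15 - 87) / -36 = 2.

vax_rate = 2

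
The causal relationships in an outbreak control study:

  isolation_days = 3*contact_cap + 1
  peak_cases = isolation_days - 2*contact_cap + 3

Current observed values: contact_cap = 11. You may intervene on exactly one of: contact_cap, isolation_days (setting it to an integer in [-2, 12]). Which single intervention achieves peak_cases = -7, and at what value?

set isolation_days = 12

Intervening on contact_cap: peak_cases = contact_cap + 4. Reaching -7 requires contact_cap = -11, outside [-2, 12].
Intervening on isolation_days: with other inputs at their observed values, peak_cases = isolation_days - 19. Solving for -7 gives isolation_days = 12, within [-2, 12].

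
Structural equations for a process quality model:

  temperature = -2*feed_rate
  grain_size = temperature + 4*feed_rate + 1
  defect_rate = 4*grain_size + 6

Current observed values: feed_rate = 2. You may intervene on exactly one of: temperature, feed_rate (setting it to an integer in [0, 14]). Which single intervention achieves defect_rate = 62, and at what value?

Intervening on temperature: with other inputs at their observed values, defect_rate = 4*temperature + 42. Solving for 62 gives temperature = 5, within [0, 14].
Intervening on feed_rate: defect_rate = 8*feed_rate + 10. Reaching 62 requires feed_rate = 13/2, not an integer.

set temperature = 5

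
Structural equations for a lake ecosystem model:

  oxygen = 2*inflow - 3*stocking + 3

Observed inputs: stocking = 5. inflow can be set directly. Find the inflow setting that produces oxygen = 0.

inflow = 6

Substituting into the oxygen equation gives oxygen = 2*inflow - 12.
Solve 2*inflow - 12 = 0: inflow = (0 + 12) / 2 = 6.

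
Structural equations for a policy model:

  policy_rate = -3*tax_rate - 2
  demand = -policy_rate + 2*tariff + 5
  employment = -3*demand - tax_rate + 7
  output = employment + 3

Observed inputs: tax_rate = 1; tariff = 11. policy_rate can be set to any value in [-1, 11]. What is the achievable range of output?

Intervening on policy_rate fixes its value directly, overriding its dependence on tax_rate.
Substituting into the demand equation gives demand = -policy_rate + 27.
This gives employment = 3*policy_rate - 75.
Substituting into the output equation gives output = 3*policy_rate - 72.
Linear in policy_rate, so extremes are at the endpoints: policy_rate = -1 gives output = -75; policy_rate = 11 gives output = -39.

-75 to -39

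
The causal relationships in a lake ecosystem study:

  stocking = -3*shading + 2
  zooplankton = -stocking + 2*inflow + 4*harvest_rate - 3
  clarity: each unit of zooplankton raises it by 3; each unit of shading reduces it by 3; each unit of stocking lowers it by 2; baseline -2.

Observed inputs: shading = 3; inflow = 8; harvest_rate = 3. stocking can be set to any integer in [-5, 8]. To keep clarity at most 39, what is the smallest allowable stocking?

Intervening on stocking fixes its value directly, overriding its dependence on shading.
Substituting into the zooplankton equation gives zooplankton = -stocking + 25.
So clarity = -5*stocking + 64.
Require -5*stocking + 64 ≤ 39, so stocking ≥ 5.
The smallest integer in [-5, 8] satisfying this is 5.

stocking = 5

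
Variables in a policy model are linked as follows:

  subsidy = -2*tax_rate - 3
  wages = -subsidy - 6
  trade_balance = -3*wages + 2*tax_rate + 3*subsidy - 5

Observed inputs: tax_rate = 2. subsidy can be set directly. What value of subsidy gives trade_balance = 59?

subsidy = 7

Intervening on subsidy fixes its value directly, overriding its dependence on tax_rate.
Substituting into the trade_balance equation gives trade_balance = 6*subsidy + 17.
Solve 6*subsidy + 17 = 59: subsidy = (59 - 17) / 6 = 7.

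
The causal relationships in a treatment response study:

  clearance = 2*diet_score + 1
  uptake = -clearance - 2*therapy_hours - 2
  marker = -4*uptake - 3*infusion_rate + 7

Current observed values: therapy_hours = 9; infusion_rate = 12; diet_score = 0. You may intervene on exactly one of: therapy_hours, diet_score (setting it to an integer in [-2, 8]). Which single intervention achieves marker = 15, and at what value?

set therapy_hours = 4

Intervening on therapy_hours: with other inputs at their observed values, marker = 8*therapy_hours - 17. Solving for 15 gives therapy_hours = 4, within [-2, 8].
Intervening on diet_score: marker = 8*diet_score + 55. Reaching 15 requires diet_score = -5, outside [-2, 8].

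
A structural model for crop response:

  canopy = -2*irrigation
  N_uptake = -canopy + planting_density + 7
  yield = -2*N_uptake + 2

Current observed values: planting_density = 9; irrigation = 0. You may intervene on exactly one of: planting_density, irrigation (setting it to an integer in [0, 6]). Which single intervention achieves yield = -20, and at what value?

set planting_density = 4

Intervening on planting_density: with other inputs at their observed values, yield = -2*planting_density - 12. Solving for -20 gives planting_density = 4, within [0, 6].
Intervening on irrigation: yield = -4*irrigation - 30. Reaching -20 requires irrigation = -5/2, not an integer.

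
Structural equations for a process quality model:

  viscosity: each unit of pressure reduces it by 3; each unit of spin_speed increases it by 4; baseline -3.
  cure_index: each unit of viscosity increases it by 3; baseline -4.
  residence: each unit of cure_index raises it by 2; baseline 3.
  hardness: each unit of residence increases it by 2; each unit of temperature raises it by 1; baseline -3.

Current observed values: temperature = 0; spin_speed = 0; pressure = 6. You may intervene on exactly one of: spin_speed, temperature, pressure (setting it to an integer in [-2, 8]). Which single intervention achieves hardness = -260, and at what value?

set temperature = 5

Intervening on spin_speed: hardness = 48*spin_speed - 265. Reaching -260 requires spin_speed = 5/48, not an integer.
Intervening on temperature: with other inputs at their observed values, hardness = temperature - 265. Solving for -260 gives temperature = 5, within [-2, 8].
Intervening on pressure: hardness = -36*pressure - 49. Reaching -260 requires pressure = 211/36, not an integer.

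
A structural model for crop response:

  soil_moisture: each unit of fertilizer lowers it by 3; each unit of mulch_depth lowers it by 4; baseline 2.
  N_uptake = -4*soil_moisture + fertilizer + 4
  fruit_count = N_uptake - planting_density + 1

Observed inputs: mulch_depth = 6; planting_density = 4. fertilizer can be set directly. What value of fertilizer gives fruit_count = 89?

Substituting into the soil_moisture equation gives soil_moisture = -3*fertilizer - 22.
This gives N_uptake = 13*fertilizer + 92.
fruit_count becomes 13*fertilizer + 89.
Solve 13*fertilizer + 89 = 89: fertilizer = (89 - 89) / 13 = 0.

fertilizer = 0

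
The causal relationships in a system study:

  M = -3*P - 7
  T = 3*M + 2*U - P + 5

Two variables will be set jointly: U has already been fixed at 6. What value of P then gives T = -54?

With U held at 6:
Substituting into the T equation gives T = -10*P - 4.
Solve -10*P - 4 = -54: P = (-54 + 4) / -10 = 5.

P = 5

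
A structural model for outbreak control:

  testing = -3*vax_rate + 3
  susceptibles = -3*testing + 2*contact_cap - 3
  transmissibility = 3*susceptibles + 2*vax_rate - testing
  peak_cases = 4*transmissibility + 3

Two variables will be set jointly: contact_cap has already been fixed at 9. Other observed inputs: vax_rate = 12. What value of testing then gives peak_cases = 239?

With contact_cap held at 9:
Intervening on testing fixes its value directly, overriding its dependence on vax_rate.
Substituting into the susceptibles equation gives susceptibles = -3*testing + 15.
This gives transmissibility = -10*testing + 69.
Substituting into the peak_cases equation gives peak_cases = -40*testing + 279.
Solve -40*testing + 279 = 239: testing = (239 - 279) / -40 = 1.

testing = 1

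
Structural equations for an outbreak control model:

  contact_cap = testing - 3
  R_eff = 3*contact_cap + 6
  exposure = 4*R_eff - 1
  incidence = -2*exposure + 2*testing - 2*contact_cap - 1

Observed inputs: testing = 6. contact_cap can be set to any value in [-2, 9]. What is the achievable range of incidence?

-269 to 17

Intervening on contact_cap fixes its value directly, overriding its dependence on testing.
Substituting into the exposure equation gives exposure = 12*contact_cap + 23.
Substituting into the incidence equation gives incidence = -26*contact_cap - 35.
Linear in contact_cap, so extremes are at the endpoints: contact_cap = -2 gives incidence = 17; contact_cap = 9 gives incidence = -269.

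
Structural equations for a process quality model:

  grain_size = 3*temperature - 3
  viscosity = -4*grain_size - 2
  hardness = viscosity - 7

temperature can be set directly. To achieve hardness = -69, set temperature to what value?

temperature = 6

Substituting into the viscosity equation gives viscosity = -12*temperature + 10.
So hardness = -12*temperature + 3.
Solve -12*temperature + 3 = -69: temperature = (-69 - 3) / -12 = 6.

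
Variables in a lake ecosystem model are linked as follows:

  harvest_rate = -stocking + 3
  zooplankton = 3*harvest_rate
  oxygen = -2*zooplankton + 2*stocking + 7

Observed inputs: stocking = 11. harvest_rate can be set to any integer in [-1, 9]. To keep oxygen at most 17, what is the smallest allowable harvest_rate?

harvest_rate = 2

Intervening on harvest_rate fixes its value directly, overriding its dependence on stocking.
Substituting into the oxygen equation gives oxygen = -6*harvest_rate + 29.
Require -6*harvest_rate + 29 ≤ 17, so harvest_rate ≥ 2.
The smallest integer in [-1, 9] satisfying this is 2.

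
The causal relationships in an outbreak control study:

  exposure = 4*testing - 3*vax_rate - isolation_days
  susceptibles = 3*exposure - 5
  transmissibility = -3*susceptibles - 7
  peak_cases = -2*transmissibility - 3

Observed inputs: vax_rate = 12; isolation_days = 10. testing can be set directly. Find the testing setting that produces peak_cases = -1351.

Substituting into the exposure equation gives exposure = 4*testing - 46.
Substituting into the susceptibles equation gives susceptibles = 12*testing - 143.
Substituting into the transmissibility equation gives transmissibility = -36*testing + 422.
This gives peak_cases = 72*testing - 847.
Solve 72*testing - 847 = -1351: testing = (-1351 + 847) / 72 = -7.

testing = -7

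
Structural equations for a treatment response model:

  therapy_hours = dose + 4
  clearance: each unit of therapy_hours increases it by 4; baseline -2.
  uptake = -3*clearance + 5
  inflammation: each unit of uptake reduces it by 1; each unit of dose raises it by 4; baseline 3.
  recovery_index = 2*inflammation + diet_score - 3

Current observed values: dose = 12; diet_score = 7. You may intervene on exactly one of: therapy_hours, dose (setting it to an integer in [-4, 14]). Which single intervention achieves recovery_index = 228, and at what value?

Intervening on therapy_hours: with other inputs at their observed values, recovery_index = 24*therapy_hours + 84. Solving for 228 gives therapy_hours = 6, within [-4, 14].
Intervening on dose: recovery_index = 32*dose + 84. Reaching 228 requires dose = 9/2, not an integer.

set therapy_hours = 6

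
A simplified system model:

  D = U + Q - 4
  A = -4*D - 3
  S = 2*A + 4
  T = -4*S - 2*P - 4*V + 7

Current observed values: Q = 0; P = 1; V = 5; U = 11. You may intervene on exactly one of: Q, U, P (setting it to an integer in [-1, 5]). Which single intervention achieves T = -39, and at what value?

set U = 3

Intervening on Q: T = 32*Q + 217. Reaching -39 requires Q = -8, outside [-1, 5].
Intervening on U: with other inputs at their observed values, T = 32*U - 135. Solving for -39 gives U = 3, within [-1, 5].
Intervening on P: T = -2*P + 219. Reaching -39 requires P = 129, outside [-1, 5].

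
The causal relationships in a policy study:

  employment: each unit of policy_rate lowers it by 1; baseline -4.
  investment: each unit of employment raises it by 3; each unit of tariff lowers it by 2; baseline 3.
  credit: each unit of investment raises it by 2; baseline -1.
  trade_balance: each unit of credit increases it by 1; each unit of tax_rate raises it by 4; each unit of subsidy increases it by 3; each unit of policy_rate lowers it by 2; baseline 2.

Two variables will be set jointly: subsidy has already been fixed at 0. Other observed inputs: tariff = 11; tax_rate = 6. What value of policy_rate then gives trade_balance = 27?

With subsidy held at 0:
Substituting into the investment equation gives investment = -3*policy_rate - 31.
Substituting into the credit equation gives credit = -6*policy_rate - 63.
Substituting into the trade_balance equation gives trade_balance = -8*policy_rate - 37.
Solve -8*policy_rate - 37 = 27: policy_rate = (27 + 37) / -8 = -8.

policy_rate = -8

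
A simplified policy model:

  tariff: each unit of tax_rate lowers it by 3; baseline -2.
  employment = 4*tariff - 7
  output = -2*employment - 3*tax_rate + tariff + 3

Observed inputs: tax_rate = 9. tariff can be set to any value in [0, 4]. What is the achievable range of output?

-38 to -10

Intervening on tariff fixes its value directly, overriding its dependence on tax_rate.
Substituting into the output equation gives output = -7*tariff - 10.
Linear in tariff, so extremes are at the endpoints: tariff = 0 gives output = -10; tariff = 4 gives output = -38.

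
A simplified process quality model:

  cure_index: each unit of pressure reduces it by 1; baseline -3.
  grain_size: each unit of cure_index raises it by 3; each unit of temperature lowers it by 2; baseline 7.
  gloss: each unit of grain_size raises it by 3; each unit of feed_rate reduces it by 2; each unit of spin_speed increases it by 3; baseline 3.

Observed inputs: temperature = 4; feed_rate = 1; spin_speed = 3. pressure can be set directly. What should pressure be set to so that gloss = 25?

Substituting into the grain_size equation gives grain_size = -3*pressure - 10.
This gives gloss = -9*pressure - 20.
Solve -9*pressure - 20 = 25: pressure = (25 + 20) / -9 = -5.

pressure = -5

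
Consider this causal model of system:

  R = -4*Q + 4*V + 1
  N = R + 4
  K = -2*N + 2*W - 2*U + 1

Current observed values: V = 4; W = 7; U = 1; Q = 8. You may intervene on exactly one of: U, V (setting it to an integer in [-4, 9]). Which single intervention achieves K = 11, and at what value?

Intervening on U: K = -2*U + 37. Reaching 11 requires U = 13, outside [-4, 9].
Intervening on V: with other inputs at their observed values, K = -8*V + 67. Solving for 11 gives V = 7, within [-4, 9].

set V = 7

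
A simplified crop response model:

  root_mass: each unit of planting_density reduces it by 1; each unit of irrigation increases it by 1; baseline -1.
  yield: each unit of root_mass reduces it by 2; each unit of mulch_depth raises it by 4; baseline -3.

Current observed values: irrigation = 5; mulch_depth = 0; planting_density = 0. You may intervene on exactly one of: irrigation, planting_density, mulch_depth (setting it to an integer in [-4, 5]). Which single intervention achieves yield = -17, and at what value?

set planting_density = -3

Intervening on irrigation: yield = -2*irrigation - 1. Reaching -17 requires irrigation = 8, outside [-4, 5].
Intervening on planting_density: with other inputs at their observed values, yield = 2*planting_density - 11. Solving for -17 gives planting_density = -3, within [-4, 5].
Intervening on mulch_depth: yield = 4*mulch_depth - 11. Reaching -17 requires mulch_depth = -3/2, not an integer.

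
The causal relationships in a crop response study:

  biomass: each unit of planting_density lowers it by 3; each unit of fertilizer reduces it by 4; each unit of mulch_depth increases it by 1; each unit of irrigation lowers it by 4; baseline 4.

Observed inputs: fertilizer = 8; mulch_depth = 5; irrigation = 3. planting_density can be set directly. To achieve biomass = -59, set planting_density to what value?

Substituting into the biomass equation gives biomass = -3*planting_density - 35.
Solve -3*planting_density - 35 = -59: planting_density = (-59 + 35) / -3 = 8.

planting_density = 8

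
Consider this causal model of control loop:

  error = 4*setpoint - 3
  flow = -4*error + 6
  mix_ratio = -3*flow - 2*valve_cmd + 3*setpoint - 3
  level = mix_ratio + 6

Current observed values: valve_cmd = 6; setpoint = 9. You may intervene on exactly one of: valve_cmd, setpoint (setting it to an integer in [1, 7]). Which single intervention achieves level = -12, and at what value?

Intervening on valve_cmd: level = -2*valve_cmd + 408. Reaching -12 requires valve_cmd = 210, outside [1, 7].
Intervening on setpoint: with other inputs at their observed values, level = 51*setpoint - 63. Solving for -12 gives setpoint = 1, within [1, 7].

set setpoint = 1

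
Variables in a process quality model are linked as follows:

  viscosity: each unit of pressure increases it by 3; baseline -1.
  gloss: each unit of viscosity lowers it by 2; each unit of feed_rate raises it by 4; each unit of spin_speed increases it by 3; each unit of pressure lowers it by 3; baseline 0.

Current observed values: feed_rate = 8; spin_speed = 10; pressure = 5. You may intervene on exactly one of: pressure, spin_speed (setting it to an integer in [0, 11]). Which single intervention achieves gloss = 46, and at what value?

Intervening on pressure: with other inputs at their observed values, gloss = -9*pressure + 64. Solving for 46 gives pressure = 2, within [0, 11].
Intervening on spin_speed: gloss = 3*spin_speed - 11. Reaching 46 requires spin_speed = 19, outside [0, 11].

set pressure = 2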